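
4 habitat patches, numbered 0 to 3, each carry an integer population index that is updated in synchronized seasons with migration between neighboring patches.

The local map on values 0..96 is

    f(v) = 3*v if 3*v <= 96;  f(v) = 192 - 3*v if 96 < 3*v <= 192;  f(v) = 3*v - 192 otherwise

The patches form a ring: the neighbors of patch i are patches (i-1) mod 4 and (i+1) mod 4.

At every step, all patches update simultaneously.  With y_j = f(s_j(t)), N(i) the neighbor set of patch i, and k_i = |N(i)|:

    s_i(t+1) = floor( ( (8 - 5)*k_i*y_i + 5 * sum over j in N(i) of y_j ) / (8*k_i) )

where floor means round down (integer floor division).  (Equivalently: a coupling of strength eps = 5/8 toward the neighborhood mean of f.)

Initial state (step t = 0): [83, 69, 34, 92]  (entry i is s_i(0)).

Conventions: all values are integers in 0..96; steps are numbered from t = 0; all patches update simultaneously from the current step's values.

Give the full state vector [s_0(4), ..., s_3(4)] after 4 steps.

Answer: [35, 33, 30, 33]

Derivation:
t=0: [83, 69, 34, 92]
t=1: [52, 51, 64, 77]
t=2: [37, 25, 24, 25]
t=3: [77, 75, 73, 75]
t=4: [35, 33, 30, 33]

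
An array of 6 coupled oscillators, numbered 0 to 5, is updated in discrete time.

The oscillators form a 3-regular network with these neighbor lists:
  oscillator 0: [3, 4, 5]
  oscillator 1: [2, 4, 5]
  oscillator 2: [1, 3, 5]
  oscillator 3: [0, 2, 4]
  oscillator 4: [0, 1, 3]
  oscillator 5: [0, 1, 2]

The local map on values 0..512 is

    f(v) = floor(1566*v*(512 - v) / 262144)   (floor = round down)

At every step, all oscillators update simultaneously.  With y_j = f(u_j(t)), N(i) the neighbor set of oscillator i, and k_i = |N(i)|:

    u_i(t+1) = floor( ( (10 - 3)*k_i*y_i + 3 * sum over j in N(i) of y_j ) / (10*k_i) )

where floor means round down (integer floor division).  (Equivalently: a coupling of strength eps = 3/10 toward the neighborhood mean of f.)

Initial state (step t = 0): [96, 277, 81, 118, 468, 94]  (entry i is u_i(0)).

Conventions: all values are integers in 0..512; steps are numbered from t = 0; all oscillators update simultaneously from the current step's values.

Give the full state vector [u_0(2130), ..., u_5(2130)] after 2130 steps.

Simulating step by step:
t=0: [96, 277, 81, 118, 468, 94]
t=1: [230, 328, 235, 250, 176, 247]
t=2: [384, 365, 385, 386, 360, 387]
t=3: [295, 314, 294, 294, 318, 292]
t=4: [380, 373, 381, 380, 371, 381]
t=5: [300, 307, 299, 300, 309, 299]
t=6: [378, 375, 379, 378, 375, 379]
t=7: [302, 305, 301, 302, 305, 301]
t=8: [378, 377, 378, 378, 377, 378]
t=9: [302, 303, 302, 302, 303, 302]
t=10: [378, 378, 378, 378, 378, 378]
t=11: [302, 302, 302, 302, 302, 302]
t=12: [378, 378, 378, 378, 378, 378]

Answer: [378, 378, 378, 378, 378, 378]
Key observation: The state at step 10, [378, 378, 378, 378, 378, 378], reappears at step 12: the system is in a cycle of period 2 from step 10 on.  Therefore the state at step 2130 equals the state at step 10 + ((2130 - 10) mod 2) = 10, which is [378, 378, 378, 378, 378, 378].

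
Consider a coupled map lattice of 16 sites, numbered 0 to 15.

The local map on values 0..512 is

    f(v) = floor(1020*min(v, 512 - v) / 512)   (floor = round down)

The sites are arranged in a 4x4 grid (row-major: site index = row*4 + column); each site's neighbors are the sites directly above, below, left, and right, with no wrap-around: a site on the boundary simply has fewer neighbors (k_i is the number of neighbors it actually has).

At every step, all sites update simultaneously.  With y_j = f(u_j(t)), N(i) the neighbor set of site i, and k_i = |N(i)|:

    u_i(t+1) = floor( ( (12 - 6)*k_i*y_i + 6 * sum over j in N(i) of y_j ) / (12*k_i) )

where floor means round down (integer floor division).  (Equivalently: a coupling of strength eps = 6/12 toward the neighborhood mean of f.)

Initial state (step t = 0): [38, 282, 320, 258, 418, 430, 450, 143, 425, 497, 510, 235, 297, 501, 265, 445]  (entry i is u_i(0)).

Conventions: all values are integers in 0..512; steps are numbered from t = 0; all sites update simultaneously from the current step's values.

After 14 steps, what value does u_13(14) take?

Simulating step by step:
t=0: [38, 282, 320, 258, 418, 430, 450, 143, 425, 497, 510, 235, 297, 501, 265, 445]
t=1: [198, 332, 372, 419, 162, 181, 165, 324, 193, 59, 140, 304, 262, 168, 272, 306]
t=2: [367, 351, 284, 255, 350, 320, 325, 341, 348, 228, 306, 384, 428, 349, 409, 428]
t=3: [304, 347, 427, 452, 327, 374, 384, 359, 320, 407, 365, 280, 246, 299, 252, 198]
t=4: [381, 306, 201, 177, 362, 282, 257, 291, 368, 276, 324, 396, 446, 412, 436, 438]
t=5: [307, 391, 411, 386, 316, 439, 463, 401, 292, 399, 357, 275, 186, 224, 195, 169]
t=6: [361, 246, 198, 231, 360, 191, 157, 247, 383, 279, 301, 380, 406, 386, 375, 383]
t=7: [348, 424, 407, 451, 307, 386, 366, 418, 290, 395, 373, 325, 232, 283, 290, 261]
t=8: [308, 218, 202, 159, 373, 263, 260, 224, 404, 294, 305, 346, 455, 417, 426, 453]
t=9: [380, 434, 409, 370, 324, 453, 470, 414, 244, 381, 385, 327, 157, 214, 205, 183]
t=10: [263, 174, 189, 241, 331, 167, 137, 219, 400, 290, 266, 319, 384, 376, 377, 376]
t=11: [424, 373, 371, 443, 355, 343, 340, 407, 287, 385, 415, 391, 250, 295, 305, 298]
t=12: [234, 269, 265, 190, 315, 315, 298, 224, 401, 302, 252, 258, 469, 409, 381, 376]
t=13: [452, 467, 460, 423, 375, 411, 442, 441, 259, 374, 452, 456, 149, 229, 292, 326]
t=14: [149, 115, 119, 149, 273, 197, 140, 141, 392, 297, 179, 160, 388, 396, 376, 322]

Answer: u_13(14) = 396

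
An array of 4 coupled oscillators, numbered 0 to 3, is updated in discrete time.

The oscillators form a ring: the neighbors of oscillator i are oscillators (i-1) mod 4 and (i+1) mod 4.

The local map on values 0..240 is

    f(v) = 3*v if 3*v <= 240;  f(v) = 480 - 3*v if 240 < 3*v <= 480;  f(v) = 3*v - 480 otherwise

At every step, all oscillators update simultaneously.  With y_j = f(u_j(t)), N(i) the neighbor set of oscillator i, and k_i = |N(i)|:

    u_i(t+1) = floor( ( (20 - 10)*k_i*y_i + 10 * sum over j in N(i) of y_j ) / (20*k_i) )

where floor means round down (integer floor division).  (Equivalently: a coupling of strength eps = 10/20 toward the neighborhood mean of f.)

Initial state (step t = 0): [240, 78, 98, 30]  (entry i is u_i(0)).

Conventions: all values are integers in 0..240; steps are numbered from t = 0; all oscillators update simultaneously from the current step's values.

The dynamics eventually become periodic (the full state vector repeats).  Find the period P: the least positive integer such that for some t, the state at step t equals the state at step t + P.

Answer: 2
Key observation: The state at step 95, [48, 48, 48, 48], reappears at step 97 — and no state repeats earlier — so the cycle the system enters has period 2.

Derivation:
t=0: [240, 78, 98, 30]
t=1: [201, 223, 174, 151]
t=2: [115, 135, 75, 54]
t=3: [126, 127, 171, 171]
t=4: [84, 83, 49, 50]
t=5: [209, 209, 168, 168]
t=6: [116, 116, 54, 54]
t=7: [139, 139, 154, 154]
t=8: [51, 51, 29, 29]
t=9: [136, 136, 103, 103]
t=10: [96, 96, 146, 146]
t=11: [154, 154, 79, 79]
t=12: [72, 72, 182, 182]
t=13: [178, 178, 103, 103]
t=14: [83, 83, 141, 141]
t=15: [187, 187, 100, 100]
t=16: [105, 105, 155, 155]
t=17: [127, 127, 52, 52]
t=18: [113, 113, 141, 141]
t=19: [120, 120, 78, 78]
t=20: [148, 148, 205, 205]
t=21: [60, 60, 110, 110]
t=22: [172, 172, 157, 157]
t=23: [29, 29, 15, 15]
t=24: [76, 76, 55, 55]
t=25: [212, 212, 180, 180]
t=26: [132, 132, 84, 84]
t=27: [120, 120, 192, 192]
t=28: [114, 114, 102, 102]
t=29: [147, 147, 165, 165]
t=30: [33, 33, 21, 21]
t=31: [90, 90, 72, 72]
t=32: [211, 211, 214, 214]
t=33: [155, 155, 159, 159]
t=34: [12, 12, 6, 6]
t=35: [31, 31, 22, 22]
t=36: [86, 86, 72, 72]
t=37: [220, 220, 217, 217]
t=38: [177, 177, 173, 173]
t=39: [48, 48, 42, 42]
t=40: [139, 139, 130, 130]
t=41: [69, 69, 83, 83]
t=42: [213, 213, 225, 225]
t=43: [168, 168, 186, 186]
t=44: [37, 37, 64, 64]
t=45: [131, 131, 171, 171]
t=46: [73, 73, 46, 46]
t=47: [198, 198, 158, 158]
t=48: [87, 87, 33, 33]
t=49: [189, 189, 129, 129]
t=50: [88, 88, 91, 91]
t=51: [213, 213, 209, 209]
t=52: [156, 156, 150, 150]
t=53: [16, 16, 25, 25]
t=54: [54, 54, 68, 68]
t=55: [172, 172, 193, 193]
t=56: [51, 51, 83, 83]
t=57: [172, 172, 211, 211]
t=58: [65, 65, 123, 123]
t=59: [174, 174, 132, 132]
t=60: [52, 52, 73, 73]
t=61: [171, 171, 203, 203]
t=62: [57, 57, 105, 105]
t=63: [169, 169, 166, 166]
t=64: [24, 24, 20, 20]
t=65: [69, 69, 63, 63]
t=66: [202, 202, 193, 193]
t=67: [119, 119, 105, 105]
t=68: [133, 133, 154, 154]
t=69: [65, 65, 33, 33]
t=70: [171, 171, 123, 123]
t=71: [52, 52, 91, 91]
t=72: [168, 168, 194, 194]
t=73: [43, 43, 82, 82]
t=74: [155, 155, 207, 207]
t=75: [46, 46, 109, 109]
t=76: [141, 141, 149, 149]
t=77: [51, 51, 39, 39]
t=78: [144, 144, 126, 126]
t=79: [61, 61, 88, 88]
t=80: [191, 191, 207, 207]
t=81: [105, 105, 129, 129]
t=82: [147, 147, 111, 111]
t=83: [66, 66, 120, 120]
t=84: [178, 178, 139, 139]
t=85: [56, 56, 60, 60]
t=86: [171, 171, 177, 177]
t=87: [37, 37, 46, 46]
t=88: [117, 117, 131, 131]
t=89: [118, 118, 97, 97]
t=90: [141, 141, 173, 173]
t=91: [52, 52, 43, 43]
t=92: [149, 149, 135, 135]
t=93: [43, 43, 64, 64]
t=94: [144, 144, 176, 176]
t=95: [48, 48, 48, 48]
t=96: [144, 144, 144, 144]
t=97: [48, 48, 48, 48]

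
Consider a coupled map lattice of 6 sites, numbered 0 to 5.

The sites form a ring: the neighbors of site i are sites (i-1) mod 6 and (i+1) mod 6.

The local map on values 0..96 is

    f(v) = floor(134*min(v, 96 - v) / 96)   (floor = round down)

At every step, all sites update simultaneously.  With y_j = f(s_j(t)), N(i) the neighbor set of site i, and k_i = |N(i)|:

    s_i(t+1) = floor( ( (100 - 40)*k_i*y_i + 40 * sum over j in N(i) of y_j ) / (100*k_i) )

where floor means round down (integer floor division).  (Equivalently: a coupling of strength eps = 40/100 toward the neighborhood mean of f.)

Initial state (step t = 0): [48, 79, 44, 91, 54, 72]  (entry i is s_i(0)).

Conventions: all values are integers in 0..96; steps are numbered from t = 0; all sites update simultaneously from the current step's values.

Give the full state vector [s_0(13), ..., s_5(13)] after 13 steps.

Simulating step by step:
t=0: [48, 79, 44, 91, 54, 72]
t=1: [51, 39, 42, 27, 42, 44]
t=2: [60, 56, 53, 45, 54, 60]
t=3: [51, 55, 59, 60, 57, 51]
t=4: [61, 56, 52, 51, 54, 60]
t=5: [49, 54, 60, 61, 57, 51]
t=6: [63, 57, 51, 49, 54, 61]
t=7: [48, 54, 61, 63, 57, 49]
t=8: [64, 57, 49, 48, 54, 63]
t=9: [46, 54, 63, 64, 57, 48]
t=10: [63, 56, 48, 46, 54, 63]
t=11: [47, 55, 64, 63, 56, 48]
t=12: [63, 56, 47, 47, 55, 64]
t=13: [47, 55, 63, 63, 56, 47]

Answer: [47, 55, 63, 63, 56, 47]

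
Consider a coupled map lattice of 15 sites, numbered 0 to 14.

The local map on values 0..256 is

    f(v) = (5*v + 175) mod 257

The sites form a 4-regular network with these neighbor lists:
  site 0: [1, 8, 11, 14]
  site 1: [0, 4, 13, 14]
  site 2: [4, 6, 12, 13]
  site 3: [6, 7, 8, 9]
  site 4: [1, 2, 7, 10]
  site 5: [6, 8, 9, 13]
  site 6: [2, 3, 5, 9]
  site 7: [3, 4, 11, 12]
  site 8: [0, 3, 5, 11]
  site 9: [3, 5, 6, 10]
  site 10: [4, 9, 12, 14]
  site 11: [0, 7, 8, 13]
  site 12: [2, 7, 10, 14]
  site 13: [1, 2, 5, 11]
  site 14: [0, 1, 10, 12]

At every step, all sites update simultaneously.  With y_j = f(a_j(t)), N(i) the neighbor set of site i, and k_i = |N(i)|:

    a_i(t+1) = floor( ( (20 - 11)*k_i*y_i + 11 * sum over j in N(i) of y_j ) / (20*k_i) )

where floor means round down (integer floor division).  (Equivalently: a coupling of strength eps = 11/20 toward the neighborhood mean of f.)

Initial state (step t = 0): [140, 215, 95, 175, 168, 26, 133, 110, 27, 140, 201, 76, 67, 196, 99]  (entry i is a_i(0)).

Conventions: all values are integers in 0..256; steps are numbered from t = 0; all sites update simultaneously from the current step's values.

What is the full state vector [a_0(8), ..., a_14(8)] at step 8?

Answer: [94, 146, 144, 156, 150, 172, 137, 151, 116, 173, 152, 83, 148, 153, 133]

Derivation:
t=0: [140, 215, 95, 175, 168, 26, 133, 110, 27, 140, 201, 76, 67, 196, 99]
t=1: [111, 186, 156, 69, 208, 70, 73, 171, 53, 86, 172, 86, 203, 118, 170]
t=2: [180, 159, 168, 44, 121, 80, 51, 62, 126, 47, 98, 130, 134, 162, 177]
t=3: [65, 131, 174, 142, 117, 106, 159, 140, 56, 140, 104, 96, 123, 173, 79]
t=4: [171, 103, 73, 134, 160, 156, 148, 118, 183, 140, 139, 140, 57, 61, 94]
t=5: [65, 156, 118, 110, 167, 156, 118, 193, 77, 115, 132, 120, 161, 167, 124]
t=6: [144, 185, 241, 183, 191, 188, 234, 141, 108, 203, 126, 89, 156, 193, 107]
t=7: [134, 105, 105, 101, 88, 112, 82, 111, 142, 106, 103, 122, 142, 99, 145]
t=8: [94, 146, 144, 156, 150, 172, 137, 151, 116, 173, 152, 83, 148, 153, 133]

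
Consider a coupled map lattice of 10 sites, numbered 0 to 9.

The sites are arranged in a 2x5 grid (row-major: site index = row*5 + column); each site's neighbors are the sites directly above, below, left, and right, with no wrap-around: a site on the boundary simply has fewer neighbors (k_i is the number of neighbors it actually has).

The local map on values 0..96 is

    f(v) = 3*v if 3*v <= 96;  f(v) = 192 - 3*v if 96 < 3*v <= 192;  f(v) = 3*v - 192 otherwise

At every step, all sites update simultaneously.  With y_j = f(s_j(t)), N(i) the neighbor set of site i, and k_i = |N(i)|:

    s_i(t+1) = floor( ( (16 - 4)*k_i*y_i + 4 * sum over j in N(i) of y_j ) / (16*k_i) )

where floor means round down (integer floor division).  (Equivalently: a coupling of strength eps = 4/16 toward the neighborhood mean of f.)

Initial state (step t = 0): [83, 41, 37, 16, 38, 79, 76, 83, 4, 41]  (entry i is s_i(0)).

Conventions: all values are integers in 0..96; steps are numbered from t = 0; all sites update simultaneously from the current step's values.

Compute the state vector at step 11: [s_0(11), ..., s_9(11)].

Simulating step by step:
t=0: [83, 41, 37, 16, 38, 79, 76, 83, 4, 41]
t=1: [57, 66, 75, 50, 73, 45, 41, 53, 23, 63]
t=2: [23, 14, 31, 42, 25, 54, 59, 39, 58, 14]
t=3: [60, 46, 85, 65, 69, 33, 23, 66, 28, 43]
t=4: [27, 52, 52, 15, 19, 79, 64, 22, 69, 59]
t=5: [70, 36, 39, 42, 50, 43, 12, 53, 21, 20]
t=6: [31, 73, 71, 64, 47, 54, 42, 39, 60, 58]
t=7: [76, 35, 24, 7, 40, 42, 60, 64, 16, 21]
t=8: [46, 75, 63, 31, 64, 55, 21, 11, 43, 62]
t=9: [48, 34, 15, 75, 12, 34, 55, 35, 58, 12]
t=10: [58, 77, 51, 33, 35, 76, 42, 72, 26, 33]
t=11: [22, 39, 42, 86, 88, 37, 57, 33, 76, 90]

Answer: [22, 39, 42, 86, 88, 37, 57, 33, 76, 90]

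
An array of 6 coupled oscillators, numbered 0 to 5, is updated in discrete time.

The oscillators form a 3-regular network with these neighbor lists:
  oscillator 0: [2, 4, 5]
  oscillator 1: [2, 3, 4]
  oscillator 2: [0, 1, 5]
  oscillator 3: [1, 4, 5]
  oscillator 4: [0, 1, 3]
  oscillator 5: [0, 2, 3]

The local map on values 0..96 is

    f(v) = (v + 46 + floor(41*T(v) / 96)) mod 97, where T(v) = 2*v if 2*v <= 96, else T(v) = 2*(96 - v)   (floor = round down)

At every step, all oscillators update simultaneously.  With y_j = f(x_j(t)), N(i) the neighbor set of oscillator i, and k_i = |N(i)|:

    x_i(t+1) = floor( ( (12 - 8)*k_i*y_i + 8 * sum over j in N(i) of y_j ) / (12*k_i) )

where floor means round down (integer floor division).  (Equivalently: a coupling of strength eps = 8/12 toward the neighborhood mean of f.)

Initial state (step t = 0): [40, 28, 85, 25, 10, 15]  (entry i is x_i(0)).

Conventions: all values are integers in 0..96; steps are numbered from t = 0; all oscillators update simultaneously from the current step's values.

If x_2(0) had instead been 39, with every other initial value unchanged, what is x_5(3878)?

Answer: x_5(3878) = 26
Key observation: The state at step 10, [44, 44, 44, 44, 44, 44], reappears at step 20: the system is in a cycle of period 10 from step 10 on.  Therefore the state at step 3878 equals the state at step 10 + ((3878 - 10) mod 10) = 18, which is [26, 26, 26, 26, 26, 26].

Derivation:
t=0: [40, 28, 39, 25, 10, 15]
t=1: [42, 39, 28, 61, 46, 54]
t=2: [24, 23, 18, 33, 30, 27]
t=3: [69, 50, 87, 45, 43, 71]
t=4: [38, 35, 41, 34, 34, 39]
t=5: [19, 15, 20, 14, 13, 19]
t=6: [79, 74, 79, 73, 73, 79]
t=7: [41, 41, 41, 41, 41, 41]
t=8: [25, 25, 25, 25, 25, 25]
t=9: [92, 92, 92, 92, 92, 92]
t=10: [44, 44, 44, 44, 44, 44]
t=11: [30, 30, 30, 30, 30, 30]
t=12: [4, 4, 4, 4, 4, 4]
t=13: [53, 53, 53, 53, 53, 53]
t=14: [38, 38, 38, 38, 38, 38]
t=15: [19, 19, 19, 19, 19, 19]
t=16: [81, 81, 81, 81, 81, 81]
t=17: [42, 42, 42, 42, 42, 42]
t=18: [26, 26, 26, 26, 26, 26]
t=19: [94, 94, 94, 94, 94, 94]
t=20: [44, 44, 44, 44, 44, 44]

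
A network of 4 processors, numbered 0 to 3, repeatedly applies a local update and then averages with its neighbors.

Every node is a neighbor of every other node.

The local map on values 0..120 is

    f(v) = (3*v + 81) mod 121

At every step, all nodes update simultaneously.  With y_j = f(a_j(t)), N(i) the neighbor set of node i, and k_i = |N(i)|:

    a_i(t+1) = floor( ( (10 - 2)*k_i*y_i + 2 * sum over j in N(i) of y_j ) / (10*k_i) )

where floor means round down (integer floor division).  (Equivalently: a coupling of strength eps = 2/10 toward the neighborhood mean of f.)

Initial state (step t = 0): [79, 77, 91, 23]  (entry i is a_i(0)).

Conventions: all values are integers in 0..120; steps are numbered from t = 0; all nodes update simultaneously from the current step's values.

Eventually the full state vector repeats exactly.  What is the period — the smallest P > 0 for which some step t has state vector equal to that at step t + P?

Simulating step by step:
t=0: [79, 77, 91, 23]
t=1: [74, 70, 101, 40]
t=2: [58, 50, 29, 72]
t=3: [24, 95, 49, 55]
t=4: [33, 11, 88, 12]
t=5: [69, 109, 101, 112]
t=6: [44, 44, 26, 50]
t=7: [89, 89, 50, 102]
t=8: [100, 100, 103, 40]
t=9: [22, 22, 29, 68]
t=10: [28, 28, 43, 41]
t=11: [49, 49, 82, 78]
t=12: [103, 103, 87, 78]
t=13: [34, 34, 88, 68]
t=14: [63, 63, 93, 49]
t=15: [39, 39, 105, 97]
t=16: [69, 69, 37, 19]
t=17: [45, 45, 64, 24]
t=18: [86, 86, 39, 40]
t=19: [94, 94, 79, 82]
t=20: [10, 10, 66, 73]
t=21: [102, 102, 48, 63]
t=22: [29, 29, 88, 32]
t=23: [51, 51, 92, 57]
t=24: [106, 106, 107, 30]
t=25: [37, 37, 39, 47]
t=26: [73, 73, 77, 95]
t=27: [55, 55, 63, 14]
t=28: [5, 5, 23, 4]
t=29: [91, 91, 42, 89]
t=30: [109, 109, 90, 105]
t=31: [48, 48, 95, 39]
t=32: [95, 95, 21, 75]
t=33: [8, 8, 23, 53]
t=34: [100, 100, 45, 111]
t=35: [25, 25, 81, 49]
t=36: [42, 42, 77, 95]
t=37: [79, 79, 67, 18]
t=38: [69, 69, 43, 24]
t=39: [47, 47, 79, 37]
t=40: [97, 97, 79, 75]
t=41: [17, 17, 66, 57]
t=42: [12, 12, 31, 11]
t=43: [112, 112, 65, 110]
t=44: [52, 52, 37, 47]
t=45: [112, 112, 79, 101]
t=46: [53, 53, 69, 29]
t=47: [109, 109, 55, 56]
t=48: [39, 39, 9, 11]
t=49: [81, 81, 104, 108]
t=50: [75, 75, 37, 46]
t=51: [66, 66, 71, 91]
t=52: [43, 43, 54, 98]
t=53: [78, 78, 13, 21]
t=54: [72, 72, 107, 36]
t=55: [54, 54, 43, 64]
t=56: [8, 8, 73, 30]
t=57: [98, 98, 63, 57]
t=58: [12, 12, 24, 11]
t=59: [111, 111, 48, 108]
t=60: [53, 53, 92, 47]
t=61: [117, 117, 114, 104]
t=62: [65, 65, 59, 37]
t=63: [35, 35, 22, 62]
t=64: [59, 59, 31, 30]
t=65: [20, 20, 47, 45]
t=66: [30, 30, 89, 85]
t=67: [56, 56, 97, 88]
t=68: [13, 13, 15, 83]
t=69: [110, 110, 25, 86]
t=70: [50, 50, 40, 86]
t=71: [107, 107, 85, 97]
t=72: [40, 40, 81, 18]
t=73: [75, 75, 77, 27]
t=74: [62, 62, 67, 46]
t=75: [30, 30, 41, 84]
t=76: [54, 54, 79, 85]
t=77: [12, 12, 67, 80]
t=78: [109, 109, 52, 81]
t=79: [52, 52, 104, 79]
t=80: [107, 107, 44, 78]
t=81: [44, 44, 83, 69]
t=82: [88, 88, 85, 54]
t=83: [95, 95, 89, 20]
t=84: [11, 11, 86, 23]
t=85: [107, 107, 94, 44]
t=86: [39, 39, 11, 78]
t=87: [79, 79, 106, 76]
t=88: [72, 72, 43, 66]
t=89: [56, 56, 81, 42]
t=90: [17, 17, 72, 75]
t=91: [17, 17, 49, 56]
t=92: [17, 17, 87, 14]
t=93: [16, 16, 81, 9]
t=94: [19, 19, 73, 92]
t=95: [26, 26, 56, 98]
t=96: [34, 34, 11, 15]
t=97: [61, 61, 99, 19]
t=98: [21, 21, 16, 17]
t=99: [21, 21, 10, 12]
t=100: [35, 35, 99, 104]
t=101: [59, 59, 22, 33]
t=102: [19, 19, 26, 51]
t=103: [24, 24, 40, 95]
t=104: [33, 33, 68, 12]
t=105: [61, 61, 50, 104]
t=106: [28, 28, 92, 34]
t=107: [49, 49, 102, 63]
t=108: [96, 96, 35, 38]
t=109: [14, 14, 57, 64]
t=110: [4, 4, 10, 25]
t=111: [90, 90, 103, 47]
t=112: [103, 103, 42, 97]
t=113: [29, 29, 73, 16]
t=114: [45, 45, 53, 16]
t=115: [90, 90, 108, 27]
t=116: [100, 100, 50, 50]
t=117: [30, 30, 97, 97]
t=118: [44, 44, 14, 14]
t=119: [80, 80, 14, 14]
t=120: [68, 68, 12, 12]
t=121: [52, 52, 107, 107]
t=122: [105, 105, 49, 49]
t=123: [42, 42, 97, 97]
t=124: [75, 75, 19, 19]
t=125: [57, 57, 23, 23]
t=126: [12, 12, 26, 26]
t=127: [106, 106, 48, 48]
t=128: [45, 45, 94, 94]
t=129: [82, 82, 12, 12]
t=130: [89, 89, 112, 112]
t=131: [99, 99, 60, 60]
t=132: [15, 15, 18, 18]
t=133: [6, 6, 12, 12]
t=134: [101, 101, 114, 114]
t=135: [26, 26, 54, 54]
t=136: [33, 33, 5, 5]
t=137: [63, 63, 91, 91]
t=138: [39, 39, 100, 100]
t=139: [69, 69, 25, 25]
t=140: [44, 44, 36, 36]
t=141: [88, 88, 71, 71]
t=142: [96, 96, 58, 58]
t=143: [6, 6, 12, 12]

Answer: 10
Key observation: The state at step 133, [6, 6, 12, 12], reappears at step 143 — and no state repeats earlier — so the cycle the system enters has period 10.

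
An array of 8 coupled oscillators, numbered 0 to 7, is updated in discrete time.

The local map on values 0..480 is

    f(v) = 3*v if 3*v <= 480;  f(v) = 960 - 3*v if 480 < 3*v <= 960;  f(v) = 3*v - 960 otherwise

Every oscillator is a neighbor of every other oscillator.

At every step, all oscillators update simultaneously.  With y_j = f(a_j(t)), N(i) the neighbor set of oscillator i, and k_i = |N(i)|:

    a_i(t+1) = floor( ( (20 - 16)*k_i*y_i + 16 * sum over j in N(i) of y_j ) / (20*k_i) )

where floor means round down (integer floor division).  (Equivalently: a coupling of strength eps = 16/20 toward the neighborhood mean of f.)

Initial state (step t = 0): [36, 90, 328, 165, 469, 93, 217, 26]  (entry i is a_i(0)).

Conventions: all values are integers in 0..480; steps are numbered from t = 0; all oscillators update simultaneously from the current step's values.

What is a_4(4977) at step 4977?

Simulating step by step:
t=0: [36, 90, 328, 165, 469, 93, 217, 26]
t=1: [235, 249, 228, 266, 264, 250, 252, 232]
t=2: [222, 218, 223, 214, 214, 218, 217, 222]
t=3: [303, 304, 303, 305, 305, 304, 304, 303]
t=4: [48, 48, 48, 48, 48, 48, 48, 48]
t=5: [144, 144, 144, 144, 144, 144, 144, 144]
t=6: [432, 432, 432, 432, 432, 432, 432, 432]
t=7: [336, 336, 336, 336, 336, 336, 336, 336]
t=8: [48, 48, 48, 48, 48, 48, 48, 48]

Answer: a_4(4977) = 144
Key observation: The state at step 4, [48, 48, 48, 48, 48, 48, 48, 48], reappears at step 8: the system is in a cycle of period 4 from step 4 on.  Therefore the state at step 4977 equals the state at step 4 + ((4977 - 4) mod 4) = 5, which is [144, 144, 144, 144, 144, 144, 144, 144].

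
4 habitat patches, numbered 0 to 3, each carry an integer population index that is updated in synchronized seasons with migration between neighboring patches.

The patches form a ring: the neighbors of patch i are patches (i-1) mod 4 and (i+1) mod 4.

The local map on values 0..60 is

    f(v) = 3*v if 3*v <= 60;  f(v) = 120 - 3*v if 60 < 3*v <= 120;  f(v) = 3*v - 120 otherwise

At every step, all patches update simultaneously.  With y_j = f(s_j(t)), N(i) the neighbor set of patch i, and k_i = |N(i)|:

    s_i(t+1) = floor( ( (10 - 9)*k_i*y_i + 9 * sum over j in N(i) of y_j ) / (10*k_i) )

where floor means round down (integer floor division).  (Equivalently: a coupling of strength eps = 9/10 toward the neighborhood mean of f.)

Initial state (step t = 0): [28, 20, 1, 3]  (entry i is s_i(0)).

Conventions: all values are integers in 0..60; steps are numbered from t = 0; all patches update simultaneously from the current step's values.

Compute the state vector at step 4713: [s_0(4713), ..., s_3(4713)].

Simulating step by step:
t=0: [28, 20, 1, 3]
t=1: [34, 23, 31, 18]
t=2: [49, 25, 49, 25]
t=3: [43, 28, 43, 28]
t=4: [33, 11, 33, 11]
t=5: [31, 22, 31, 22]
t=6: [51, 29, 51, 29]
t=7: [33, 33, 33, 33]
t=8: [21, 21, 21, 21]
t=9: [57, 57, 57, 57]
t=10: [51, 51, 51, 51]
t=11: [33, 33, 33, 33]

Answer: [57, 57, 57, 57]
Key observation: The state at step 7, [33, 33, 33, 33], reappears at step 11: the system is in a cycle of period 4 from step 7 on.  Therefore the state at step 4713 equals the state at step 7 + ((4713 - 7) mod 4) = 9, which is [57, 57, 57, 57].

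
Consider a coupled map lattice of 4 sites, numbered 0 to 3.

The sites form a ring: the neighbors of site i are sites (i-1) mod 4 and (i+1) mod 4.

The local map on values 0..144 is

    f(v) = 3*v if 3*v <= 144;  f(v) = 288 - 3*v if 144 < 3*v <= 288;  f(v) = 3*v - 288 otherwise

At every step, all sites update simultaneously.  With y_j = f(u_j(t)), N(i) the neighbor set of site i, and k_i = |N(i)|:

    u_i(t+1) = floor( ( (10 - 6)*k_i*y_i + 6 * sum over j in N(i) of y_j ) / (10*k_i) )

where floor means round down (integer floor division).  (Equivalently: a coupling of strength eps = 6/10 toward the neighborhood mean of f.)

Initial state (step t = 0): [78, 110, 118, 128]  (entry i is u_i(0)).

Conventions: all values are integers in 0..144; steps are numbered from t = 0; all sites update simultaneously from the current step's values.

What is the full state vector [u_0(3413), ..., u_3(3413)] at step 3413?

Simulating step by step:
t=0: [78, 110, 118, 128]
t=1: [63, 52, 67, 74]
t=2: [99, 108, 94, 82]
t=3: [27, 18, 25, 21]
t=4: [67, 68, 65, 72]
t=5: [81, 87, 84, 82]
t=6: [38, 35, 35, 41]
t=7: [114, 107, 110, 114]
t=8: [47, 42, 42, 50]
t=9: [135, 130, 129, 135]
t=10: [112, 105, 105, 111]
t=11: [40, 33, 32, 40]
t=12: [113, 104, 104, 112]
t=13: [42, 32, 31, 41]
t=14: [116, 104, 102, 114]
t=15: [47, 33, 30, 45]
t=16: [126, 108, 106, 123]
t=17: [71, 50, 47, 68]
t=18: [96, 120, 123, 98]
t=19: [23, 53, 55, 26]
t=20: [89, 109, 111, 88]
t=21: [27, 35, 36, 29]
t=22: [90, 98, 100, 91]
t=23: [13, 11, 11, 15]
t=24: [39, 34, 36, 39]
t=25: [112, 108, 108, 114]
t=26: [46, 39, 41, 46]
t=27: [131, 125, 125, 133]
t=28: [101, 92, 94, 102]
t=29: [15, 11, 11, 13]
t=30: [39, 36, 34, 39]
t=31: [114, 108, 108, 112]
t=32: [46, 41, 39, 46]
t=33: [133, 125, 125, 131]
t=34: [102, 94, 92, 101]
t=35: [13, 11, 11, 15]

Answer: [15, 11, 11, 13]
Key observation: The state at step 23, [13, 11, 11, 15], reappears at step 35: the system is in a cycle of period 12 from step 23 on.  Therefore the state at step 3413 equals the state at step 23 + ((3413 - 23) mod 12) = 29, which is [15, 11, 11, 13].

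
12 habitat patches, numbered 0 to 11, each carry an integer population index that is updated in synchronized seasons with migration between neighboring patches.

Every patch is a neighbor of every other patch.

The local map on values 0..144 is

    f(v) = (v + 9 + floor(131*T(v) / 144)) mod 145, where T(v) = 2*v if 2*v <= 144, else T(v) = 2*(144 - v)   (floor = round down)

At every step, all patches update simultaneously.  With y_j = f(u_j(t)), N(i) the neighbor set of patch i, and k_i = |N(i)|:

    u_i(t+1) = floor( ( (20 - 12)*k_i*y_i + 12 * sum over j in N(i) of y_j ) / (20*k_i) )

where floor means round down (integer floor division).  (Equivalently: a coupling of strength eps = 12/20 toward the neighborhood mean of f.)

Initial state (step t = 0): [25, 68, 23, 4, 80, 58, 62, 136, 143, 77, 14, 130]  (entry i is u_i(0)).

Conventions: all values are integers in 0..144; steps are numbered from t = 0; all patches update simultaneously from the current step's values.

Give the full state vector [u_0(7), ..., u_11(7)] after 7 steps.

Answer: [37, 40, 41, 41, 40, 40, 40, 41, 41, 40, 40, 41]

Derivation:
t=0: [25, 68, 23, 4, 80, 58, 62, 136, 143, 77, 14, 130]
t=1: [54, 46, 52, 34, 48, 36, 40, 32, 30, 48, 44, 34]
t=2: [71, 114, 69, 102, 116, 104, 108, 100, 98, 116, 112, 102]
t=3: [49, 38, 47, 41, 37, 40, 39, 42, 42, 37, 38, 41]
t=4: [73, 113, 121, 116, 112, 115, 113, 117, 117, 112, 113, 116]
t=5: [45, 33, 31, 32, 34, 33, 33, 32, 32, 34, 33, 32]
t=6: [114, 103, 100, 102, 103, 103, 103, 102, 102, 103, 103, 102]
t=7: [37, 40, 41, 41, 40, 40, 40, 41, 41, 40, 40, 41]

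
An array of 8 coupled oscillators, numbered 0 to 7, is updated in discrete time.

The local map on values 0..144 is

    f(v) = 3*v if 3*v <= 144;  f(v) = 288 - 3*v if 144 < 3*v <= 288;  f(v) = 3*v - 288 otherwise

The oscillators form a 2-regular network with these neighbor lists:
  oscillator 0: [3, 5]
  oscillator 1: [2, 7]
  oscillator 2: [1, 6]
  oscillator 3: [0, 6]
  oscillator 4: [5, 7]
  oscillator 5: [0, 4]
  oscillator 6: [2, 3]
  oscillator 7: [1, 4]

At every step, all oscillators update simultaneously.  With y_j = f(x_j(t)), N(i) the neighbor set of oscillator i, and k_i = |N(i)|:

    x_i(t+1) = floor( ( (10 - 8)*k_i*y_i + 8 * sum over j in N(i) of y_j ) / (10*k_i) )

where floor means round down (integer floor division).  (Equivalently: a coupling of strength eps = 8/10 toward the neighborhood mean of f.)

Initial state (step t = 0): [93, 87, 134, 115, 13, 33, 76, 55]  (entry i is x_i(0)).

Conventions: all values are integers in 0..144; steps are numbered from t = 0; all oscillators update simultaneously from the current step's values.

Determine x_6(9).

Simulating step by step:
t=0: [93, 87, 134, 115, 13, 33, 76, 55]
t=1: [64, 100, 57, 39, 96, 39, 80, 51]
t=2: [112, 103, 47, 81, 100, 61, 103, 31]
t=3: [69, 97, 45, 36, 81, 45, 78, 31]
t=4: [113, 91, 49, 75, 100, 77, 108, 37]
t=5: [58, 103, 48, 47, 69, 36, 88, 33]
t=6: [122, 101, 46, 83, 99, 99, 118, 60]
t=7: [34, 101, 60, 65, 48, 36, 84, 31]
t=8: [100, 83, 42, 73, 109, 120, 87, 82]
t=9: [58, 75, 51, 29, 53, 34, 83, 39]

Answer: x_6(9) = 83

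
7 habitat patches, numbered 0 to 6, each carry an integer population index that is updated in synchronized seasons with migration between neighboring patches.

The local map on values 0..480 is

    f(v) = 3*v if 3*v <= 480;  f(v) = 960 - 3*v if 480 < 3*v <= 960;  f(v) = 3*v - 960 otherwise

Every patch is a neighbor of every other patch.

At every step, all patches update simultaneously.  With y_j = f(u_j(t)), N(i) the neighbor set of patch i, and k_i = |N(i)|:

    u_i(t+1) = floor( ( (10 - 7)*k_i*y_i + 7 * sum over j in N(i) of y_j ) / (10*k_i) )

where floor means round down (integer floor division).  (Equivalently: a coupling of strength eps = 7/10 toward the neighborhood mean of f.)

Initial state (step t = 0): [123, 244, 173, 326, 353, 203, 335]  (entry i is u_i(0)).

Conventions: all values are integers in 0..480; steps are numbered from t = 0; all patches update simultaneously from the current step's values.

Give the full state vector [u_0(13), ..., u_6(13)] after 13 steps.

Simulating step by step:
t=0: [123, 244, 173, 326, 353, 203, 335]
t=1: [248, 222, 261, 184, 199, 245, 189]
t=2: [281, 296, 274, 317, 308, 283, 314]
t=3: [79, 71, 83, 60, 65, 78, 61]
t=4: [217, 213, 219, 206, 209, 216, 207]
t=5: [320, 322, 319, 326, 324, 320, 325]
t=6: [6, 7, 6, 9, 8, 6, 9]
t=7: [21, 21, 21, 22, 22, 21, 22]
t=8: [64, 64, 64, 64, 64, 64, 64]
t=9: [192, 192, 192, 192, 192, 192, 192]
t=10: [384, 384, 384, 384, 384, 384, 384]
t=11: [192, 192, 192, 192, 192, 192, 192]
t=12: [384, 384, 384, 384, 384, 384, 384]
t=13: [192, 192, 192, 192, 192, 192, 192]

Answer: [192, 192, 192, 192, 192, 192, 192]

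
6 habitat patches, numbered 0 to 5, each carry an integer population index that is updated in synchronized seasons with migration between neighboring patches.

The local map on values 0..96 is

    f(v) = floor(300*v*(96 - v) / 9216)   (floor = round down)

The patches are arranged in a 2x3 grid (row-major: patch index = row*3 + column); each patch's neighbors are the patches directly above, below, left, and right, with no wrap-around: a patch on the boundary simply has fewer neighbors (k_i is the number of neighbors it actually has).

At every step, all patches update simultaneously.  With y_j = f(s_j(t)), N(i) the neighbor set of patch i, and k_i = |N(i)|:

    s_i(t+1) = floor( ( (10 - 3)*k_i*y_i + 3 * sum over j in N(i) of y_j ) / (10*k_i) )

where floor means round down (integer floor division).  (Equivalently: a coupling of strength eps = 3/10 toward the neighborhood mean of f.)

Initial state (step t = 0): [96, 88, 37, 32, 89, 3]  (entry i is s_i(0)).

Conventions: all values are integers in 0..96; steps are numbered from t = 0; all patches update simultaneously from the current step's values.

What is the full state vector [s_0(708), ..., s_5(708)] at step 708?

Simulating step by step:
t=0: [96, 88, 37, 32, 89, 3]
t=1: [13, 24, 54, 49, 23, 19]
t=2: [44, 55, 66, 65, 55, 51]
t=3: [72, 72, 66, 67, 72, 72]
t=4: [57, 56, 61, 60, 56, 57]
t=5: [71, 71, 69, 70, 71, 71]
t=6: [57, 57, 59, 58, 57, 57]
t=7: [71, 71, 71, 71, 71, 71]
t=8: [57, 57, 57, 57, 57, 57]
t=9: [72, 72, 72, 72, 72, 72]
t=10: [56, 56, 56, 56, 56, 56]
t=11: [72, 72, 72, 72, 72, 72]

Answer: [56, 56, 56, 56, 56, 56]
Key observation: The state at step 9, [72, 72, 72, 72, 72, 72], reappears at step 11: the system is in a cycle of period 2 from step 9 on.  Therefore the state at step 708 equals the state at step 9 + ((708 - 9) mod 2) = 10, which is [56, 56, 56, 56, 56, 56].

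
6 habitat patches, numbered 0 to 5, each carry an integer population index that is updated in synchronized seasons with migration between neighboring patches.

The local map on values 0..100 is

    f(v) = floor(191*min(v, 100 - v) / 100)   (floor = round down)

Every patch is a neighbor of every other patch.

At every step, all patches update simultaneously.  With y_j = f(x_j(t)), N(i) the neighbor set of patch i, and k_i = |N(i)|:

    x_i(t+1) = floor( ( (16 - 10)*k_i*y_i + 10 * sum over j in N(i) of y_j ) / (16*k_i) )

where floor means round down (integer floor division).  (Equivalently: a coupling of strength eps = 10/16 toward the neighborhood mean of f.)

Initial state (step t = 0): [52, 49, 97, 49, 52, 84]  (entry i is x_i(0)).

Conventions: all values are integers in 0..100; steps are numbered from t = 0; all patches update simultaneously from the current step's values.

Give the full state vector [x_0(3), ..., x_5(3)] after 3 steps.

Simulating step by step:
t=0: [52, 49, 97, 49, 52, 84]
t=1: [73, 73, 51, 73, 73, 57]
t=2: [60, 60, 70, 60, 60, 67]
t=3: [72, 72, 67, 72, 72, 68]

Answer: [72, 72, 67, 72, 72, 68]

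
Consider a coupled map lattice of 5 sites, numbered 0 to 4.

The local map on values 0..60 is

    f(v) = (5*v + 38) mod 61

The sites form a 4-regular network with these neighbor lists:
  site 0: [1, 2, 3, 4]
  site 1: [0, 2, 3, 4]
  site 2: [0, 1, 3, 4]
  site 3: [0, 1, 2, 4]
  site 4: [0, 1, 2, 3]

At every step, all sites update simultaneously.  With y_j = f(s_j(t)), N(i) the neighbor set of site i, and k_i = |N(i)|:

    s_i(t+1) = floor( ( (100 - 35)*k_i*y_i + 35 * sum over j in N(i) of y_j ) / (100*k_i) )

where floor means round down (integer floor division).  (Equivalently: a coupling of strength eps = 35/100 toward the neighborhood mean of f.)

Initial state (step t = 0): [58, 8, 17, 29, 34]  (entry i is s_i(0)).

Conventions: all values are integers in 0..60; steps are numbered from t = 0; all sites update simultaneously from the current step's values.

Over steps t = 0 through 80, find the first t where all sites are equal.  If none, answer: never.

Simulating step by step:
t=0: [58, 8, 17, 29, 34]  (not all equal)
t=1: [18, 15, 6, 5, 19]  (not all equal)
t=2: [10, 36, 10, 7, 13]  (not all equal)
t=3: [27, 32, 27, 19, 36]  (not all equal)
t=4: [42, 22, 42, 20, 33]  (not all equal)
t=5: [8, 20, 8, 15, 17]  (not all equal)
t=6: [18, 18, 18, 38, 9]  (not all equal)
t=7: [10, 10, 10, 32, 19]  (not all equal)
t=8: [24, 24, 24, 17, 15]  (not all equal)
t=9: [34, 34, 34, 14, 43]  (not all equal)
t=10: [25, 25, 25, 37, 16]  (not all equal)
t=11: [42, 42, 42, 41, 51]  (not all equal)
t=12: [12, 12, 12, 44, 38]  (not all equal)
t=13: [35, 35, 35, 22, 40]  (not all equal)
t=14: [31, 31, 31, 29, 45]  (not all equal)
t=15: [9, 9, 9, 4, 14]  (not all equal)
t=16: [27, 27, 27, 47, 41]  (not all equal)
t=17: [49, 49, 49, 37, 54]  (not all equal)
t=18: [35, 35, 35, 36, 15]  (not all equal)
t=19: [32, 32, 32, 35, 44]  (not all equal)
t=20: [16, 16, 16, 24, 15]  (not all equal)
t=21: [54, 54, 54, 42, 51]  (not all equal)
t=22: [7, 7, 7, 7, 32]  (not all equal)
t=23: [12, 12, 12, 12, 13]  (not all equal)
t=24: [37, 37, 37, 37, 40]  (not all equal)
t=25: [41, 41, 41, 41, 49]  (not all equal)
t=26: [58, 58, 58, 58, 46]  (not all equal)
t=27: [23, 23, 23, 23, 23]  (all equal)

Answer: 27
Key observation: Synchronization is absorbing here: once all sites are equal they stay equal, and step 27 is the first all-equal step.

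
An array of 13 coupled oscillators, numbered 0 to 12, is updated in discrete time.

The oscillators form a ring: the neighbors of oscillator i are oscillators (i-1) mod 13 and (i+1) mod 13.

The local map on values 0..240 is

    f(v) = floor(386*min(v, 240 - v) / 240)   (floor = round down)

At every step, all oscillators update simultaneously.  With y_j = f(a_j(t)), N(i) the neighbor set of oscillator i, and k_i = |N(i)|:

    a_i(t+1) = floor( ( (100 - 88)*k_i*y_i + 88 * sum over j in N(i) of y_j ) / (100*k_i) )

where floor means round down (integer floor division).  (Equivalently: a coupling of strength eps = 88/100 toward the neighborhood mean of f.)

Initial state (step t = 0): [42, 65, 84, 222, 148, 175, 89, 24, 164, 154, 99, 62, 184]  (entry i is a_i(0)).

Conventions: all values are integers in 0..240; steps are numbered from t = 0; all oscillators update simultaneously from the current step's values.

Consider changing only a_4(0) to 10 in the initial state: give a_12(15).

Answer: a_12(15) = 126
Key observation: This trace re-runs the system from the modified initial state.

Derivation:
t=0: [42, 65, 84, 222, 10, 175, 89, 24, 164, 154, 99, 62, 184]
t=1: [93, 101, 74, 69, 60, 82, 79, 121, 92, 140, 123, 121, 83]
t=2: [147, 137, 133, 107, 117, 113, 156, 143, 172, 166, 177, 164, 165]
t=3: [143, 161, 168, 179, 177, 163, 164, 126, 134, 106, 118, 111, 133]
t=4: [150, 134, 112, 106, 109, 112, 149, 150, 175, 178, 175, 180, 167]
t=5: [143, 162, 171, 176, 175, 162, 160, 127, 119, 103, 98, 108, 119]
t=6: [157, 132, 113, 106, 112, 117, 150, 162, 175, 172, 167, 173, 167]
t=7: [143, 158, 172, 179, 179, 165, 155, 124, 115, 110, 109, 115, 119]
t=8: [160, 132, 113, 102, 107, 117, 150, 163, 181, 179, 179, 183, 172]
t=9: [139, 156, 170, 175, 175, 161, 154, 119, 108, 96, 94, 102, 109]
t=10: [155, 136, 118, 107, 114, 121, 156, 159, 172, 161, 158, 163, 164]
t=11: [143, 163, 171, 184, 181, 162, 157, 122, 126, 120, 125, 126, 128]
t=12: [152, 131, 106, 100, 105, 114, 154, 161, 190, 184, 187, 182, 170]
t=13: [143, 157, 167, 167, 171, 156, 152, 111, 105, 83, 90, 97, 116]
t=14: [159, 136, 124, 113, 124, 126, 154, 157, 157, 153, 144, 163, 159]
t=15: [146, 159, 175, 185, 182, 164, 155, 135, 135, 142, 133, 139, 126]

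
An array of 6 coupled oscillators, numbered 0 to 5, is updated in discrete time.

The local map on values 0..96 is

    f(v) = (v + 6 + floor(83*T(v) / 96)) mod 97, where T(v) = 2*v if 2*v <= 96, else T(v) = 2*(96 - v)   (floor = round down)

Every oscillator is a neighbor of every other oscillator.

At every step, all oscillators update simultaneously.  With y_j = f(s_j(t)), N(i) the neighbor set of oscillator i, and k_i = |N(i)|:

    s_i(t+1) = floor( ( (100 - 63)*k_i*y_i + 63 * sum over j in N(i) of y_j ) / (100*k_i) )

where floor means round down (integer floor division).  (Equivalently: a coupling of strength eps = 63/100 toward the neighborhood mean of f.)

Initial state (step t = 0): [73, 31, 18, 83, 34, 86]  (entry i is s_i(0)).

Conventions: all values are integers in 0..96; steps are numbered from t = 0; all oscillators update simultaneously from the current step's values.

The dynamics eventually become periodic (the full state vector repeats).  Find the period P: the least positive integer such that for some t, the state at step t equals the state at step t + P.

Simulating step by step:
t=0: [73, 31, 18, 83, 34, 86]
t=1: [29, 46, 37, 27, 24, 27]
t=2: [65, 53, 47, 64, 62, 64]
t=3: [29, 32, 32, 30, 30, 30]
t=4: [87, 89, 89, 88, 88, 88]
t=5: [10, 10, 10, 10, 10, 10]
t=6: [33, 33, 33, 33, 33, 33]
t=7: [96, 96, 96, 96, 96, 96]
t=8: [5, 5, 5, 5, 5, 5]
t=9: [19, 19, 19, 19, 19, 19]
t=10: [57, 57, 57, 57, 57, 57]
t=11: [33, 33, 33, 33, 33, 33]

Answer: 5
Key observation: The state at step 6, [33, 33, 33, 33, 33, 33], reappears at step 11 — and no state repeats earlier — so the cycle the system enters has period 5.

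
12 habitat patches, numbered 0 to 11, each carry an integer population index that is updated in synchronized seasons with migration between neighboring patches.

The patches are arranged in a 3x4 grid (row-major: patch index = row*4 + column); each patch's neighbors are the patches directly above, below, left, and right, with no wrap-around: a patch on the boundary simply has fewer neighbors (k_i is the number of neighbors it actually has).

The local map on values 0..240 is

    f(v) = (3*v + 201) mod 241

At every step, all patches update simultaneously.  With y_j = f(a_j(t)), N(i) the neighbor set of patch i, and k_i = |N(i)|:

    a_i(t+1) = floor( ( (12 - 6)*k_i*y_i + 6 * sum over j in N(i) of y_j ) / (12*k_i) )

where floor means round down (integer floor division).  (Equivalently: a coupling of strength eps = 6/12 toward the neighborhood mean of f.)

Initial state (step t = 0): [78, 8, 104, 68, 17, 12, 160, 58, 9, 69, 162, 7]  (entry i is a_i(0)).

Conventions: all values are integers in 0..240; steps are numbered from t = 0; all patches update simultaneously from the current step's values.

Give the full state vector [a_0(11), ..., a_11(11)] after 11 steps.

Simulating step by step:
t=0: [78, 8, 104, 68, 17, 12, 160, 58, 9, 69, 162, 7]
t=1: [156, 189, 113, 123, 115, 193, 175, 164, 158, 195, 200, 195]
t=2: [120, 72, 51, 111, 104, 50, 52, 131, 128, 86, 60, 103]
t=3: [91, 138, 113, 82, 64, 122, 117, 88, 113, 167, 130, 77]
t=4: [187, 129, 97, 173, 138, 114, 94, 189, 122, 152, 134, 178]
t=5: [79, 71, 62, 132, 97, 82, 30, 64, 119, 132, 91, 47]
t=6: [144, 178, 129, 132, 84, 146, 117, 120, 69, 143, 160, 146]
t=7: [131, 75, 85, 103, 185, 133, 102, 96, 173, 161, 162, 148]
t=8: [110, 166, 147, 69, 94, 114, 80, 39, 177, 194, 167, 134]
t=9: [79, 153, 177, 142, 20, 90, 164, 119, 19, 78, 173, 134]
t=10: [148, 161, 93, 93, 84, 190, 174, 117, 62, 177, 206, 139]
t=11: [185, 176, 193, 196, 165, 76, 56, 97, 128, 52, 72, 109]

Answer: [185, 176, 193, 196, 165, 76, 56, 97, 128, 52, 72, 109]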